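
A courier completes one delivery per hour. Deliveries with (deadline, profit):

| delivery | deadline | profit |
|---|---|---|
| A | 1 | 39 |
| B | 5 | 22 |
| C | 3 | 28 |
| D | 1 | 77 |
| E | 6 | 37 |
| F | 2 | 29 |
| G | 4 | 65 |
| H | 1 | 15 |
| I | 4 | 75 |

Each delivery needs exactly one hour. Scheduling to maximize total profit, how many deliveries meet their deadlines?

6

Take jobs in profit order; each goes to the latest open slot no later than its deadline.
By profit: D(d1,77), I(d4,75), G(d4,65), A(d1,39), E(d6,37), F(d2,29), C(d3,28), B(d5,22), H(d1,15)
D→slot 1; I→slot 4; G→slot 3; A skipped; E→slot 6; F→slot 2; C skipped; B→slot 5; H skipped.
6 of 9 scheduled.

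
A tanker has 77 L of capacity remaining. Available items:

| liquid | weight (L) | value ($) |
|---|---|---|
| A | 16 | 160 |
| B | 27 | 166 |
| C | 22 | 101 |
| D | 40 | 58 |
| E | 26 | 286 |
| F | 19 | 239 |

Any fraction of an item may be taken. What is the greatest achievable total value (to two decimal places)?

783.37

Greedy by value/weight ratio, highest first.
Ratios (sorted): F 12.58, E 11.00, A 10.00, B 6.15, C 4.59, D 1.45
take F (19 @ 239); take E (26 @ 286); take A (16 @ 160); take 16/27 of B → 98.37. Capacity used 77/77.
Total value = 783.37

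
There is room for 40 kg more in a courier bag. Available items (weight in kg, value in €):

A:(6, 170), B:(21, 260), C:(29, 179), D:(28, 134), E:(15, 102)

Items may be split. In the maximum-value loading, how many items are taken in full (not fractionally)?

2

Greedy by value/weight ratio, highest first.
Ratios (sorted): A 28.33, B 12.38, E 6.80, C 6.17, D 4.79
take A (6 @ 170); take B (21 @ 260); take 13/15 of E → 88.40. Capacity used 40/40.
2 item(s) taken whole; one partial (take 13/15 of E).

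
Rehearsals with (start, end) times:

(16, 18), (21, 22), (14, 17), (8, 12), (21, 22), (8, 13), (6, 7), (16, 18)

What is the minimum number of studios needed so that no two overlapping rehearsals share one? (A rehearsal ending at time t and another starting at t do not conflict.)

3

starts: [6, 8, 8, 14, 16, 16, 21, 21]
ends:   [7, 12, 13, 17, 18, 18, 22, 22]
s6→1 e7→0 s8→1 s8→2 e12→1 e13→0 s14→1 s16→2 s16→3  — peak 3.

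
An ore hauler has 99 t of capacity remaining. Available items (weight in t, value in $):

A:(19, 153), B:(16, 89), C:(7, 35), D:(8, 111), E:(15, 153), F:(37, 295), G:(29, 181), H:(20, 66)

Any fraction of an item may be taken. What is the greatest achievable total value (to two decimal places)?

Order: D (111/8=13.88) > E (153/15=10.20) > A (153/19=8.05) > F (295/37=7.97) > G (181/29=6.24) > B (89/16=5.56) > C (35/7=5.00) > H (66/20=3.30)
Fill: take D (8 @ 111) → take E (15 @ 153) → take A (19 @ 153) → take F (37 @ 295) → take 20/29 of G → 124.83; 99/99 used.
Total value = 836.83

836.83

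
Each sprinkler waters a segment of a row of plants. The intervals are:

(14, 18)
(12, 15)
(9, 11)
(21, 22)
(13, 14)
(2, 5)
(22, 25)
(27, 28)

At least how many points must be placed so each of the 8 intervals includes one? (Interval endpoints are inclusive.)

5

Process intervals by earliest right end; each time one isn't hit yet, stab at its right endpoint.
Sorted: [2,5] [9,11] [13,14] [12,15] [14,18] [21,22] [22,25] [27,28]
{[2,5]} hit by 5; {[9,11]} hit by 11; {[13,14],[12,15],[14,18]} hit by 14; {[21,22],[22,25]} hit by 22; {[27,28]} hit by 28.
Points: 5, 11, 14, 22, 28 (5 total).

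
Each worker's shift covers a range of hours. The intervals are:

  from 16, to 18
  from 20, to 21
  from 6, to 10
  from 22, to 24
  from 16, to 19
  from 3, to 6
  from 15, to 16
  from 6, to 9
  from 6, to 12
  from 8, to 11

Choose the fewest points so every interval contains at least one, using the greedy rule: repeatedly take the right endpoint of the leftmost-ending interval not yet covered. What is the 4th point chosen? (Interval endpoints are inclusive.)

21

Sort by right endpoint; whenever an interval is uncovered, place a point at its right end.
By right end: [3,6]  [6,9]  [6,10]  [8,11]  [6,12]  [15,16]  [16,18]  [16,19]  [20,21]  [22,24]
[3,6] uncovered → point at 6; [8,11] uncovered → point at 11; [15,16] uncovered → point at 16; [20,21] uncovered → point at 21; [22,24] uncovered → point at 24.
Points: 6, 11, 16, 21, 24 (5 total).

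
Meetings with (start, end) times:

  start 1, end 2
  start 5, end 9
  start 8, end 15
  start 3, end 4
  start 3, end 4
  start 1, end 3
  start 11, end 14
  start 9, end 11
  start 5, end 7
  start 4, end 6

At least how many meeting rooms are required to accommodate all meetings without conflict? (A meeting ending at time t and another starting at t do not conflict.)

Count concurrent intervals with a sweep; the peak is the room count.
starts: [1, 1, 3, 3, 4, 5, 5, 8, 9, 11]
ends:   [2, 3, 4, 4, 6, 7, 9, 11, 14, 15]
s1→1 s1→2 e2→1 e3→0 s3→1 s3→2 e4→1 e4→0 s4→1 s5→2 s5→3  — peak 3.

3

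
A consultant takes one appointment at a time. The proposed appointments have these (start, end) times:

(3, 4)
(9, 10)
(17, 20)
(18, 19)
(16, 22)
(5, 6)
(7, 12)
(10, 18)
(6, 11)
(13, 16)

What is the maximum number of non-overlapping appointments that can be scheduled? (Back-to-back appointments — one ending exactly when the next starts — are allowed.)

Sort by end time and greedily take each interval whose start is ≥ the last chosen end.
By end time: (3,4), (5,6), (9,10), (6,11), (7,12), (13,16), (10,18), (18,19), (17,20), (16,22).
Pick (3,4); next start ≥ 4 → (5,6); next start ≥ 6 → (9,10); next start ≥ 10 → (13,16); next start ≥ 16 → (18,19).
Selected 5 appointments.

5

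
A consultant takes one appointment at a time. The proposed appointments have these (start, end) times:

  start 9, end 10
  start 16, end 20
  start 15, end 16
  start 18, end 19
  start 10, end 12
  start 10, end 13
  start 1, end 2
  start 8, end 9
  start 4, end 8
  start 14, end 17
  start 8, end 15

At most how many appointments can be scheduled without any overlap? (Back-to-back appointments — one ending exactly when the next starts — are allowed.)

Sorted by end: (1,2)  (4,8)  (8,9)  (9,10)  (10,12)  (10,13)  (8,15)  (15,16)  (14,17)  (18,19)  (16,20)
take (1,2); take (4,8); take (8,9); take (9,10); take (10,12); take (15,16); take (18,19).
Selected 7 appointments.

7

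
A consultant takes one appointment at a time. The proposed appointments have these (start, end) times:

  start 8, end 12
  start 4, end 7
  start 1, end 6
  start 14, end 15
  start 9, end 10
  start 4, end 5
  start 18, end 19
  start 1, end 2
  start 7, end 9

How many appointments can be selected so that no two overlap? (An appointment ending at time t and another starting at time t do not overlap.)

By end time: (1,2), (4,5), (1,6), (4,7), (7,9), (9,10), (8,12), (14,15), (18,19).
Pick (1,2); next start ≥ 2 → (4,5); next start ≥ 5 → (7,9); next start ≥ 9 → (9,10); next start ≥ 10 → (14,15); next start ≥ 15 → (18,19).
Selected 6 appointments.

6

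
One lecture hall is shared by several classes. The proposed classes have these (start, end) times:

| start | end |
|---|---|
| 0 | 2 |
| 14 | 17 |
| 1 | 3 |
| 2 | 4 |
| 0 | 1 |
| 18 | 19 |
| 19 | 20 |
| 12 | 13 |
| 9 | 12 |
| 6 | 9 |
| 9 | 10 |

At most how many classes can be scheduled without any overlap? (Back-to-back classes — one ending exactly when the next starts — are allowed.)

By end time: (0,1), (0,2), (1,3), (2,4), (6,9), (9,10), (9,12), (12,13), (14,17), (18,19), (19,20).
Pick (0,1); next start ≥ 1 → (1,3); next start ≥ 3 → (6,9); next start ≥ 9 → (9,10); next start ≥ 10 → (12,13); next start ≥ 13 → (14,17); next start ≥ 17 → (18,19); next start ≥ 19 → (19,20).
Selected 8 classes.

8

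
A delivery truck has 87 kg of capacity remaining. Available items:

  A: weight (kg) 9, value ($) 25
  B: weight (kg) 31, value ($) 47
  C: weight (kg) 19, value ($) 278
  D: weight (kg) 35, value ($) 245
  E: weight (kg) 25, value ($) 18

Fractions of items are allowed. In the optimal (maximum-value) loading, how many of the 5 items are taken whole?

3

Greedy by value/weight ratio, highest first.
Ratios (sorted): C 14.63, D 7.00, A 2.78, B 1.52, E 0.72
take C (19 @ 278); take D (35 @ 245); take A (9 @ 25); take 24/31 of B → 36.39. Capacity used 87/87.
3 item(s) taken whole; one partial (take 24/31 of B).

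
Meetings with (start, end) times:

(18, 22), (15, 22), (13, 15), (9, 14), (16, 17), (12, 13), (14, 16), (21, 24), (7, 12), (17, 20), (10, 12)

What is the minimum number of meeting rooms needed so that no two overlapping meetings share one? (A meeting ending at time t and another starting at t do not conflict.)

starts: [7, 9, 10, 12, 13, 14, 15, 16, 17, 18, 21]
ends:   [12, 12, 13, 14, 15, 16, 17, 20, 22, 22, 24]
s7→1 s9→2 s10→3  — peak 3.

3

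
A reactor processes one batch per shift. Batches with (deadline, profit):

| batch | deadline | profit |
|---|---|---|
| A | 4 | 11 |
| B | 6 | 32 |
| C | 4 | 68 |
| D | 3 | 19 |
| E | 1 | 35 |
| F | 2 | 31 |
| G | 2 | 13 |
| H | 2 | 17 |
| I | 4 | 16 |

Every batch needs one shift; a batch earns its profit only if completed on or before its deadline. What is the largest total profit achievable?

By profit: C(d4,68), E(d1,35), B(d6,32), F(d2,31), D(d3,19), H(d2,17), I(d4,16), G(d2,13), A(d4,11)
C→slot 4; E→slot 1; B→slot 6; F→slot 2; D→slot 3; H skipped; I skipped; G skipped; A skipped.
Profit = 35 + 31 + 19 + 68 + 32 = 185

185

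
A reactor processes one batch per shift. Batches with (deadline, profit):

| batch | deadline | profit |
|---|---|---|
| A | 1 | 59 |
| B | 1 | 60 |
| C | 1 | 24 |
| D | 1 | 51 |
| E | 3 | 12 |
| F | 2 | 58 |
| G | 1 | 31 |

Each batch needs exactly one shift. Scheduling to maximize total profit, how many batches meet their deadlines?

Sort by profit descending; place each in the latest free slot ≤ its deadline.
Profit order: B=60 A=59 F=58 D=51 G=31 C=24 E=12
Assign: B→slot 1, A skipped, F→slot 2, D skipped, G skipped, C skipped, E→slot 3.
Slots: [1:B] [2:F] [3:E]
3 of 7 scheduled.

3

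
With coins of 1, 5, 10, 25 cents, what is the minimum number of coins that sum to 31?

31 = 1×25 + 1×5 + 1×1
Total coins = 1 + 1 + 1 = 3

3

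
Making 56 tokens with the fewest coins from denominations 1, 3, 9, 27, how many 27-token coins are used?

2

Greedy: take as many of the largest coin as possible, then repeat with the remainder.
56 = 2×27 + 2×1
Count of 27: 2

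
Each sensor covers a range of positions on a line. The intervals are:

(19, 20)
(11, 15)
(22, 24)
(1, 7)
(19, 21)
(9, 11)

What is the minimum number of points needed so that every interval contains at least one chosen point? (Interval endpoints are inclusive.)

Sorted: [1,7] [9,11] [11,15] [19,20] [19,21] [22,24]
{[1,7]} hit by 7; {[9,11],[11,15]} hit by 11; {[19,20],[19,21]} hit by 20; {[22,24]} hit by 24.
Points: 7, 11, 20, 24 (4 total).

4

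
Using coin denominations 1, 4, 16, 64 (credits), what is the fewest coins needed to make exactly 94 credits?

Use the largest denomination that fits, subtract, and repeat.
94 − 1×64→30 − 1×16→14 − 3×4→2 − 2×1→0
Total coins = 1 + 1 + 3 + 2 = 7

7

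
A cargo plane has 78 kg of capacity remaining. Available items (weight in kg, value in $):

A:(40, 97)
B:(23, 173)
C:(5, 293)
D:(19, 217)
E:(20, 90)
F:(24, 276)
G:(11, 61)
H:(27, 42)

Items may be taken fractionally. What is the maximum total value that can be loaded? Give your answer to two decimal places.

Order: C (293/5=58.60) > F (276/24=11.50) > D (217/19=11.42) > B (173/23=7.52) > G (61/11=5.55) > E (90/20=4.50) > A (97/40=2.42) > H (42/27=1.56)
Fill: take C (5 @ 293) → take F (24 @ 276) → take D (19 @ 217) → take B (23 @ 173) → take 7/11 of G → 38.82; 78/78 used.
Total value = 997.82

997.82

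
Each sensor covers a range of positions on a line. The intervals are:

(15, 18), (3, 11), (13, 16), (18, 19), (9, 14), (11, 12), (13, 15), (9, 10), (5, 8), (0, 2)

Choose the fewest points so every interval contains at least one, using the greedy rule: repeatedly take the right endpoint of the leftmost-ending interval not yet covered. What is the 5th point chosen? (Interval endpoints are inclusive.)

Sorted: [0,2] [5,8] [9,10] [3,11] [11,12] [9,14] [13,15] [13,16] [15,18] [18,19]
{[0,2]} hit by 2; {[5,8]} hit by 8; {[9,10],[3,11]} hit by 10; {[11,12],[9,14]} hit by 12; {[13,15],[13,16],[15,18]} hit by 15; {[18,19]} hit by 19.
Points: 2, 8, 10, 12, 15, 19 (6 total).

15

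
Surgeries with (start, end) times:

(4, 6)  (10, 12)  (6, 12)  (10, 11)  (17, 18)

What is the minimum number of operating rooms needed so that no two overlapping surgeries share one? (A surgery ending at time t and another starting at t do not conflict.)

Count concurrent intervals with a sweep; the peak is the room count.
Events (time:±→running): 4:+→1 6:-→0 6:+→1 10:+→2 10:+→3 … peak 3.

3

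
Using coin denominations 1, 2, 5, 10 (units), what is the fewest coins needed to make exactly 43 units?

6

Greedy: take as many of the largest coin as possible, then repeat with the remainder.
43 = 4×10 + 1×2 + 1×1
Total coins = 4 + 1 + 1 = 6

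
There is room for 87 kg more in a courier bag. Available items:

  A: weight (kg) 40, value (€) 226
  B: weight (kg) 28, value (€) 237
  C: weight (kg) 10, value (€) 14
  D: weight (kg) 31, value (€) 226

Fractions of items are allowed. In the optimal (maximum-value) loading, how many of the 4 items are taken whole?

Sort by value per unit weight and fill in that order.
Ratios (sorted): B 8.46, D 7.29, A 5.65, C 1.40
take B (28 @ 237); take D (31 @ 226); take 28/40 of A → 158.20. Capacity used 87/87.
2 item(s) taken whole; one partial (take 28/40 of A).

2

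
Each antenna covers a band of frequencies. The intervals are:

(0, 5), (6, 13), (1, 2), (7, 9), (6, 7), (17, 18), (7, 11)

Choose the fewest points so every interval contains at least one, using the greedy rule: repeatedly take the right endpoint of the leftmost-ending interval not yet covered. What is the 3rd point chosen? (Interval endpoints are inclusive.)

Process intervals by earliest right end; each time one isn't hit yet, stab at its right endpoint.
Sorted: [1,2] [0,5] [6,7] [7,9] [7,11] [6,13] [17,18]
{[1,2],[0,5]} hit by 2; {[6,7],[7,9],[7,11],[6,13]} hit by 7; {[17,18]} hit by 18.
Points: 2, 7, 18 (3 total).

18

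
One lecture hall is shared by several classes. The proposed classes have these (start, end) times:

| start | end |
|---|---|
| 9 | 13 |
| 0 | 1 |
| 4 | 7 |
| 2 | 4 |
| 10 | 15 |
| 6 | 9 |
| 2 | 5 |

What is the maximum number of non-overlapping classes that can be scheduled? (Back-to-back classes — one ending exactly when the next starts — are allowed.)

4

Sort by end time and greedily take each interval whose start is ≥ the last chosen end.
By end time: (0,1), (2,4), (2,5), (4,7), (6,9), (9,13), (10,15).
Pick (0,1); next start ≥ 1 → (2,4); next start ≥ 4 → (4,7); next start ≥ 7 → (9,13).
Selected 4 classes.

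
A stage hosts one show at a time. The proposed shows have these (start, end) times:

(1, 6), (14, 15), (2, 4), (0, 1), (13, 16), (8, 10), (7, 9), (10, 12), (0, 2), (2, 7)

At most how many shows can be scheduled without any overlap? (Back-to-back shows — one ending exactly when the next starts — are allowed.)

Sort by end time and greedily take each interval whose start is ≥ the last chosen end.
Sorted by end: (0,1)  (0,2)  (2,4)  (1,6)  (2,7)  (7,9)  (8,10)  (10,12)  (14,15)  (13,16)
take (0,1); take (2,4); skip (1,6); take (7,9); take (10,12); take (14,15).
Selected 5 shows.

5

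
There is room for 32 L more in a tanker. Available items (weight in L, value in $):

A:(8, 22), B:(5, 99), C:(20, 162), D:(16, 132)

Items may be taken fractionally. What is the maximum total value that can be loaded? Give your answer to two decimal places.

320.10

Greedy by value/weight ratio, highest first.
Ratios (sorted): B 19.80, D 8.25, C 8.10, A 2.75
take B (5 @ 99); take D (16 @ 132); take 11/20 of C → 89.10. Capacity used 32/32.
Total value = 320.10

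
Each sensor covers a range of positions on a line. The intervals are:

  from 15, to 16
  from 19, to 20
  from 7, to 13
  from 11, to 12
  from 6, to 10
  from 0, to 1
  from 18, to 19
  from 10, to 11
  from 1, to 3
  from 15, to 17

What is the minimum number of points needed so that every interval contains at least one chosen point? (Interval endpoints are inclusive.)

Sort by right endpoint; whenever an interval is uncovered, place a point at its right end.
Sorted: [0,1] [1,3] [6,10] [10,11] [11,12] [7,13] [15,16] [15,17] [18,19] [19,20]
{[0,1],[1,3]} hit by 1; {[6,10],[10,11]} hit by 10; {[11,12],[7,13]} hit by 12; {[15,16],[15,17]} hit by 16; {[18,19],[19,20]} hit by 19.
Points: 1, 10, 12, 16, 19 (5 total).

5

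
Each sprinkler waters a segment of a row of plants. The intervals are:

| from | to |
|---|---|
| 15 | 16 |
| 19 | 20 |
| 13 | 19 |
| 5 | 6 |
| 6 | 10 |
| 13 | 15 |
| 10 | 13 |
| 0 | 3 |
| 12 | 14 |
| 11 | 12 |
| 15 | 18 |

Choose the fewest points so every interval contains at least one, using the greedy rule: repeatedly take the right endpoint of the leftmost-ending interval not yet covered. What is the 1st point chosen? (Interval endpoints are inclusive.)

Sorted: [0,3] [5,6] [6,10] [11,12] [10,13] [12,14] [13,15] [15,16] [15,18] [13,19] [19,20]
{[0,3]} hit by 3; {[5,6],[6,10]} hit by 6; {[11,12],[10,13],[12,14]} hit by 12; {[13,15],[15,16],[15,18],[13,19]} hit by 15; {[19,20]} hit by 20.
Points: 3, 6, 12, 15, 20 (5 total).

3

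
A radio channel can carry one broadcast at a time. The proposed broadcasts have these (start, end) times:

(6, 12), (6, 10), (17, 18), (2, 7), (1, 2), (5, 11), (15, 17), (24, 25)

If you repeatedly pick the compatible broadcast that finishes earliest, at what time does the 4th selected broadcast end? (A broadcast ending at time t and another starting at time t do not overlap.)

18

Greedy by earliest finish: after sorting by end time, pick each interval compatible with the last pick.
Sorted by end: (1,2)  (2,7)  (6,10)  (5,11)  (6,12)  (15,17)  (17,18)  (24,25)
take (1,2); take (2,7); skip (6,10); skip (5,11); take (15,17); take (17,18); take (24,25).
Selected: (1,2) (2,7) (15,17) (17,18) (24,25)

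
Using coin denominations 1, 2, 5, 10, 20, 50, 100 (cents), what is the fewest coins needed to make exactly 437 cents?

8

Greedy: take as many of the largest coin as possible, then repeat with the remainder.
437 − 4×100→37 − 1×20→17 − 1×10→7 − 1×5→2 − 1×2→0
Total coins = 4 + 1 + 1 + 1 + 1 = 8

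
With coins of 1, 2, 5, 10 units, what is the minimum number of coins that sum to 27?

4

27 − 2×10→7 − 1×5→2 − 1×2→0
Total coins = 2 + 1 + 1 = 4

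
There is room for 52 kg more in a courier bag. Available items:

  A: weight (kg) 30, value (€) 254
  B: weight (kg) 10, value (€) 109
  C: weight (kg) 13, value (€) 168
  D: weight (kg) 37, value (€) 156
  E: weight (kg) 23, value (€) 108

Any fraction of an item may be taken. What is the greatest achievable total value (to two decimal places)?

522.53

Order: C (168/13=12.92) > B (109/10=10.90) > A (254/30=8.47) > E (108/23=4.70) > D (156/37=4.22)
Fill: take C (13 @ 168) → take B (10 @ 109) → take 29/30 of A → 245.53; 52/52 used.
Total value = 522.53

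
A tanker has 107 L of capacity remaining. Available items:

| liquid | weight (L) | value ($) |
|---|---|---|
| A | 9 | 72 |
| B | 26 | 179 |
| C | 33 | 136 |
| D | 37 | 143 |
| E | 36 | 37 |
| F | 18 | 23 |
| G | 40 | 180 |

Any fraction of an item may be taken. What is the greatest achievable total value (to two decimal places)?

562.88

Sort by value per unit weight and fill in that order.
Ratios (sorted): A 8.00, B 6.88, G 4.50, C 4.12, D 3.86, F 1.28, E 1.03
take A (9 @ 72); take B (26 @ 179); take G (40 @ 180); take 32/33 of C → 131.88. Capacity used 107/107.
Total value = 562.88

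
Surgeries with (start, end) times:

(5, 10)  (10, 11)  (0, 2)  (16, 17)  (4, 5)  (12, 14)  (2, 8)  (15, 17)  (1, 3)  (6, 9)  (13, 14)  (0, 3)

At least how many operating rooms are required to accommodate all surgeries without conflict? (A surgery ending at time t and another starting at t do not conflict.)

3

Count concurrent intervals with a sweep; the peak is the room count.
Events (time:±→running): 0:+→1 0:+→2 1:+→3 … peak 3.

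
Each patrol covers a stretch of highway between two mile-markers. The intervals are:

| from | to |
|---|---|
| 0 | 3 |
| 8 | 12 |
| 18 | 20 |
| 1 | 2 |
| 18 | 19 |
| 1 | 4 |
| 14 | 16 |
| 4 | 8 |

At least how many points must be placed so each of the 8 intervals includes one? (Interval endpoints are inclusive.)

Sorted: [1,2] [0,3] [1,4] [4,8] [8,12] [14,16] [18,19] [18,20]
{[1,2],[0,3],[1,4]} hit by 2; {[4,8],[8,12]} hit by 8; {[14,16]} hit by 16; {[18,19],[18,20]} hit by 19.
Points: 2, 8, 16, 19 (4 total).

4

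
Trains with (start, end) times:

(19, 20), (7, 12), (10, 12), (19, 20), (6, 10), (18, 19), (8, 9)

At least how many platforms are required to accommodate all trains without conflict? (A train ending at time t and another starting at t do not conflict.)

3

The answer is the maximum number of intervals overlapping at any instant.
Events (time:±→running): 6:+→1 7:+→2 8:+→3 … peak 3.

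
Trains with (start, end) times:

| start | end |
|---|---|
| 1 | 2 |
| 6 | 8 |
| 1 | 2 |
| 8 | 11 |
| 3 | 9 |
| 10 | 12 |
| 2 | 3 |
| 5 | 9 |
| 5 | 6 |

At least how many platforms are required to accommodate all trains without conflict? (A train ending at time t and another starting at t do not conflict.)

3

Events (time:±→running): 1:+→1 1:+→2 2:-→1 2:-→0 2:+→1 3:-→0 3:+→1 5:+→2 5:+→3 … peak 3.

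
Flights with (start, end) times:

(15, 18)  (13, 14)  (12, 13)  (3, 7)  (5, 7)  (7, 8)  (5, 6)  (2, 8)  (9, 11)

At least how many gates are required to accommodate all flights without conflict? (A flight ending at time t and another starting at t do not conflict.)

The answer is the maximum number of intervals overlapping at any instant.
starts: [2, 3, 5, 5, 7, 9, 12, 13, 15]
ends:   [6, 7, 7, 8, 8, 11, 13, 14, 18]
s2→1 s3→2 s5→3 s5→4  — peak 4.

4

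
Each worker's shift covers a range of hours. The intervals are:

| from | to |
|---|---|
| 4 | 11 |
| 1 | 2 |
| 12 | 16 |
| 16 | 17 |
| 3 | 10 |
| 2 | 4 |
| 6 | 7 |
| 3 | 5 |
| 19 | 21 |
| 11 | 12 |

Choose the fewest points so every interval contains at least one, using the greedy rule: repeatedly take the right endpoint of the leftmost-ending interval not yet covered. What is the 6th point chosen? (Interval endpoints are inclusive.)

21

Process intervals by earliest right end; each time one isn't hit yet, stab at its right endpoint.
Sorted: [1,2] [2,4] [3,5] [6,7] [3,10] [4,11] [11,12] [12,16] [16,17] [19,21]
{[1,2],[2,4]} hit by 2; {[3,5]} hit by 5; {[6,7],[3,10],[4,11]} hit by 7; {[11,12],[12,16]} hit by 12; {[16,17]} hit by 17; {[19,21]} hit by 21.
Points: 2, 5, 7, 12, 17, 21 (6 total).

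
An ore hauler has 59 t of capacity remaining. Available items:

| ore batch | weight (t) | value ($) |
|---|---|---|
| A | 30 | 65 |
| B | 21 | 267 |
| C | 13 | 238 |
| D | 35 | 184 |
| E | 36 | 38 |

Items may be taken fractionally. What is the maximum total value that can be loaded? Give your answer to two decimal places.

Sort by value per unit weight and fill in that order.
Order: C (238/13=18.31) > B (267/21=12.71) > D (184/35=5.26) > A (65/30=2.17) > E (38/36=1.06)
Fill: take C (13 @ 238) → take B (21 @ 267) → take 25/35 of D → 131.43; 59/59 used.
Total value = 636.43

636.43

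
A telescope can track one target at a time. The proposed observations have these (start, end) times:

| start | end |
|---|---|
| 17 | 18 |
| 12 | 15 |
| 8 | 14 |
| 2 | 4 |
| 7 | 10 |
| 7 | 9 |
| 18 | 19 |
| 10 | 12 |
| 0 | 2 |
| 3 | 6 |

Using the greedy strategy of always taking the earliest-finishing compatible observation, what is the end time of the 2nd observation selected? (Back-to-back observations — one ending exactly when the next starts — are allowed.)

Sorted by end: (0,2)  (2,4)  (3,6)  (7,9)  (7,10)  (10,12)  (8,14)  (12,15)  (17,18)  (18,19)
take (0,2); take (2,4); skip (3,6); take (7,9); take (10,12); skip (8,14); take (12,15); take (17,18); take (18,19).
Selected: (0,2) (2,4) (7,9) (10,12) (12,15) (17,18) (18,19)

4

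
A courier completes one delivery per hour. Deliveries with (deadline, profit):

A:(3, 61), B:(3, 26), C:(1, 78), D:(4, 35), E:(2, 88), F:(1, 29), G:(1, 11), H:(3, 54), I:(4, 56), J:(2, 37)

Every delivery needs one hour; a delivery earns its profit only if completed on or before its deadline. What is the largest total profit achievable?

Profit order: E=88 C=78 A=61 I=56 H=54 J=37 D=35 F=29 B=26 G=11
Assign: E→slot 2, C→slot 1, A→slot 3, I→slot 4, H skipped, J skipped, D skipped, F skipped, B skipped, G skipped.
Slots: [1:C] [2:E] [3:A] [4:I]
Profit = 78 + 88 + 61 + 56 = 283

283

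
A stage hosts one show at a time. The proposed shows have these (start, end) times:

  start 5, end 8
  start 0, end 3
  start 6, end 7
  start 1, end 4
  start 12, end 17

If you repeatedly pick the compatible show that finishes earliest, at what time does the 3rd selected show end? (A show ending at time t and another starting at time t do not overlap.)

Greedy by earliest finish: after sorting by end time, pick each interval compatible with the last pick.
Sorted by end: (0,3)  (1,4)  (6,7)  (5,8)  (12,17)
take (0,3); take (6,7); skip (5,8); take (12,17).
Selected: (0,3) (6,7) (12,17)

17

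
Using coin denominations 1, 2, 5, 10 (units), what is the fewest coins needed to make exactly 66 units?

Greedy: take as many of the largest coin as possible, then repeat with the remainder.
66 = 6×10 + 1×5 + 1×1
Total coins = 6 + 1 + 1 = 8

8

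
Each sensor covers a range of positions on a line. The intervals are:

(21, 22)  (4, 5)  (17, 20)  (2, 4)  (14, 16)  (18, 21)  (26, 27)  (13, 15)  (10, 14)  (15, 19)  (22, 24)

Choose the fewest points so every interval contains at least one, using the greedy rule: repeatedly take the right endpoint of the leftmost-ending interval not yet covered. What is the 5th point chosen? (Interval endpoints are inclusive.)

Sort by right endpoint; whenever an interval is uncovered, place a point at its right end.
By right end: [2,4]  [4,5]  [10,14]  [13,15]  [14,16]  [15,19]  [17,20]  [18,21]  [21,22]  [22,24]  [26,27]
[2,4] uncovered → point at 4; [10,14] uncovered → point at 14; [15,19] uncovered → point at 19; [21,22] uncovered → point at 22; [26,27] uncovered → point at 27.
Points: 4, 14, 19, 22, 27 (5 total).

27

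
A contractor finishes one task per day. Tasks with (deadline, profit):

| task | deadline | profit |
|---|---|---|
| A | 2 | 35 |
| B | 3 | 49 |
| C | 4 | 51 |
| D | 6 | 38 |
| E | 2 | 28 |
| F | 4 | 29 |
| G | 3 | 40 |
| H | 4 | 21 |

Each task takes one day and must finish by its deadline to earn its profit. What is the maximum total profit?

By profit: C(d4,51), B(d3,49), G(d3,40), D(d6,38), A(d2,35), F(d4,29), E(d2,28), H(d4,21)
C→slot 4; B→slot 3; G→slot 2; D→slot 6; A→slot 1; F skipped; E skipped; H skipped.
Profit = 35 + 40 + 49 + 51 + 38 = 213

213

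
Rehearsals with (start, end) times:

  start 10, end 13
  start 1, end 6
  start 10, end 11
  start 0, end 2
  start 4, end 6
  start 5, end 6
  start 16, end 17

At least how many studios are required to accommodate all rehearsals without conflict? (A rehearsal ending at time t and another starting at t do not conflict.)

Count concurrent intervals with a sweep; the peak is the room count.
starts: [0, 1, 4, 5, 10, 10, 16]
ends:   [2, 6, 6, 6, 11, 13, 17]
s0→1 s1→2 e2→1 s4→2 s5→3  — peak 3.

3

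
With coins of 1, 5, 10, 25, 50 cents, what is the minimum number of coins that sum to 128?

6

Use the largest denomination that fits, subtract, and repeat.
128 = 2×50 + 1×25 + 3×1
Total coins = 2 + 1 + 3 = 6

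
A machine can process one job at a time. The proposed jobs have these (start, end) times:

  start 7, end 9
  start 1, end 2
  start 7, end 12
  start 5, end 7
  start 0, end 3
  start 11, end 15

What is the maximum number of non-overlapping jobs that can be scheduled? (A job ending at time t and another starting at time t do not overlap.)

4

Sorted by end: (1,2)  (0,3)  (5,7)  (7,9)  (7,12)  (11,15)
take (1,2); skip (0,3); take (5,7); take (7,9); take (11,15).
Selected 4 jobs.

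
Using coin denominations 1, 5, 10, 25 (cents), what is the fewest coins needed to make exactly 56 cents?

56 = 2×25 + 1×5 + 1×1
Total coins = 2 + 1 + 1 = 4

4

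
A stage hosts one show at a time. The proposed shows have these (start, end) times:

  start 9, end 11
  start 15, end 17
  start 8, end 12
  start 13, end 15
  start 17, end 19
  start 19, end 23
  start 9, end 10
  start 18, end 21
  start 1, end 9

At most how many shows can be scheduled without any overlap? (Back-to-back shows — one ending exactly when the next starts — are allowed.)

6

Sort by end time and greedily take each interval whose start is ≥ the last chosen end.
Sorted by end: (1,9)  (9,10)  (9,11)  (8,12)  (13,15)  (15,17)  (17,19)  (18,21)  (19,23)
take (1,9); take (9,10); take (13,15); take (15,17); take (17,19); skip (18,21); take (19,23).
Selected 6 shows.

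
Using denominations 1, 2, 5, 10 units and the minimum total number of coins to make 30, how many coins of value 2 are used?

0

30 = 3×10
Count of 2: 0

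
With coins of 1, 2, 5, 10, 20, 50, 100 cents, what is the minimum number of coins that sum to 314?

Use the largest denomination that fits, subtract, and repeat.
314 = 3×100 + 1×10 + 2×2
Total coins = 3 + 1 + 2 = 6

6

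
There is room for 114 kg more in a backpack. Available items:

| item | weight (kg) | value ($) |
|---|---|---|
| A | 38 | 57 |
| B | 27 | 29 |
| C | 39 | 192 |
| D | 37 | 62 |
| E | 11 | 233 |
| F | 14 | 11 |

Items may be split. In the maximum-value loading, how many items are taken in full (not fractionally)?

Sort by value per unit weight and fill in that order.
Ratios (sorted): E 21.18, C 4.92, D 1.68, A 1.50, B 1.07, F 0.79
take E (11 @ 233); take C (39 @ 192); take D (37 @ 62); take 27/38 of A → 40.50. Capacity used 114/114.
3 item(s) taken whole; one partial (take 27/38 of A).

3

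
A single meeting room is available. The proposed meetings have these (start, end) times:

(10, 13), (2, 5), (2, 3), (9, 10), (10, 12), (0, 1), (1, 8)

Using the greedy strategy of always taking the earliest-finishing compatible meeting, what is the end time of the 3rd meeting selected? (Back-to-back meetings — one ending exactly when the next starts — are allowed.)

Sort by end time and greedily take each interval whose start is ≥ the last chosen end.
Sorted by end: (0,1)  (2,3)  (2,5)  (1,8)  (9,10)  (10,12)  (10,13)
take (0,1); take (2,3); take (9,10); take (10,12); skip (10,13).
Selected: (0,1) (2,3) (9,10) (10,12)

10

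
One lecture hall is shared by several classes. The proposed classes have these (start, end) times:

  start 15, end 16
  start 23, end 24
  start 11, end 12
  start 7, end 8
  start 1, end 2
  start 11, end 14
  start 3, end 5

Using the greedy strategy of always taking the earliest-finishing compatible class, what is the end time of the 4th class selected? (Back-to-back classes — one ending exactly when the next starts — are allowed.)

12

Order by finish time; keep every interval that doesn't clash with the previous kept one.
By end time: (1,2), (3,5), (7,8), (11,12), (11,14), (15,16), (23,24).
Pick (1,2); next start ≥ 2 → (3,5); next start ≥ 5 → (7,8); next start ≥ 8 → (11,12); next start ≥ 12 → (15,16); next start ≥ 16 → (23,24).
Selected: (1,2) (3,5) (7,8) (11,12) (15,16) (23,24)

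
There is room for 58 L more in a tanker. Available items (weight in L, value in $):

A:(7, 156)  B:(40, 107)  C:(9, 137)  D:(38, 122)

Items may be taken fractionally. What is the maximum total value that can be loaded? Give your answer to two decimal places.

425.70

Order: A (156/7=22.29) > C (137/9=15.22) > D (122/38=3.21) > B (107/40=2.67)
Fill: take A (7 @ 156) → take C (9 @ 137) → take D (38 @ 122) → take 4/40 of B → 10.70; 58/58 used.
Total value = 425.70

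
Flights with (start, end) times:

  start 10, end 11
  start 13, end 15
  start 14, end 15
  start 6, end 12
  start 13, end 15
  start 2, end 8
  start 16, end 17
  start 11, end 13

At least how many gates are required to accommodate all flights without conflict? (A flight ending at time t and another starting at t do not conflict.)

3

Events (time:±→running): 2:+→1 6:+→2 8:-→1 10:+→2 11:-→1 11:+→2 12:-→1 13:-→0 13:+→1 13:+→2 14:+→3 … peak 3.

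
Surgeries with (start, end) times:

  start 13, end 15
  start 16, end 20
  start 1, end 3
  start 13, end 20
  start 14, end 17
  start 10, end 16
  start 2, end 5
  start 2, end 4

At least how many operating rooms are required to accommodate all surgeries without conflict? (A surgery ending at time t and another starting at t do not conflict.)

Count concurrent intervals with a sweep; the peak is the room count.
starts: [1, 2, 2, 10, 13, 13, 14, 16]
ends:   [3, 4, 5, 15, 16, 17, 20, 20]
s1→1 s2→2 s2→3 e3→2 e4→1 e5→0 s10→1 s13→2 s13→3 s14→4  — peak 4.

4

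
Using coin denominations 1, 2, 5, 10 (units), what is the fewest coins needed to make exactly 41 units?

41 = 4×10 + 1×1
Total coins = 4 + 1 = 5

5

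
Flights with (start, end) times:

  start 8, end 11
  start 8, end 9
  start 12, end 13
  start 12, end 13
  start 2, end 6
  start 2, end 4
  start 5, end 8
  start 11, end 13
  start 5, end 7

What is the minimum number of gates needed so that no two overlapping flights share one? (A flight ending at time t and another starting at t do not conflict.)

starts: [2, 2, 5, 5, 8, 8, 11, 12, 12]
ends:   [4, 6, 7, 8, 9, 11, 13, 13, 13]
s2→1 s2→2 e4→1 s5→2 s5→3  — peak 3.

3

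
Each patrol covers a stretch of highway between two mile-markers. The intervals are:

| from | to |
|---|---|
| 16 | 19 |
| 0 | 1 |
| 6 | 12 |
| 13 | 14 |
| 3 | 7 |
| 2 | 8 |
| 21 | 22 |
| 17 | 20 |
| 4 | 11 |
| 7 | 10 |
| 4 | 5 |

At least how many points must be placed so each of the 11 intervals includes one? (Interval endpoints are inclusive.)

Process intervals by earliest right end; each time one isn't hit yet, stab at its right endpoint.
Sorted: [0,1] [4,5] [3,7] [2,8] [7,10] [4,11] [6,12] [13,14] [16,19] [17,20] [21,22]
{[0,1]} hit by 1; {[4,5],[3,7],[2,8]} hit by 5; {[7,10],[4,11],[6,12]} hit by 10; {[13,14]} hit by 14; {[16,19],[17,20]} hit by 19; {[21,22]} hit by 22.
Points: 1, 5, 10, 14, 19, 22 (6 total).

6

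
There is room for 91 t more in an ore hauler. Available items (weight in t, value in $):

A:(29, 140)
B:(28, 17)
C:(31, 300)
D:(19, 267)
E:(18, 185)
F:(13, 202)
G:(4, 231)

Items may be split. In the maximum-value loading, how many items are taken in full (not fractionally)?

Order: G (231/4=57.75) > F (202/13=15.54) > D (267/19=14.05) > E (185/18=10.28) > C (300/31=9.68) > A (140/29=4.83) > B (17/28=0.61)
Fill: take G (4 @ 231) → take F (13 @ 202) → take D (19 @ 267) → take E (18 @ 185) → take C (31 @ 300) → take 6/29 of A → 28.97; 91/91 used.
5 item(s) taken whole; one partial (take 6/29 of A).

5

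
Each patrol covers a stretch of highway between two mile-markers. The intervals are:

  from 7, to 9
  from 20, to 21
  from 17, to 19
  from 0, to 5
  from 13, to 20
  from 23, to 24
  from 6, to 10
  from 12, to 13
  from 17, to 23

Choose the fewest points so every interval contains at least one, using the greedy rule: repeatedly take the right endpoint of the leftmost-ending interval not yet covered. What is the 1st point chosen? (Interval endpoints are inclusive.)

5

Sort by right endpoint; whenever an interval is uncovered, place a point at its right end.
Sorted: [0,5] [7,9] [6,10] [12,13] [17,19] [13,20] [20,21] [17,23] [23,24]
{[0,5]} hit by 5; {[7,9],[6,10]} hit by 9; {[12,13]} hit by 13; {[17,19],[13,20]} hit by 19; {[20,21],[17,23]} hit by 21; {[23,24]} hit by 24.
Points: 5, 9, 13, 19, 21, 24 (6 total).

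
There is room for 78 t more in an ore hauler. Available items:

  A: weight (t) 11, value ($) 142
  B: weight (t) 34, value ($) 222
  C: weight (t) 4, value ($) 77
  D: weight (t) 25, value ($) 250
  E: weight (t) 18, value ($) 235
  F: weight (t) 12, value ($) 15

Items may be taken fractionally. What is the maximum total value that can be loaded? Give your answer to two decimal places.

834.59

Order: C (77/4=19.25) > E (235/18=13.06) > A (142/11=12.91) > D (250/25=10.00) > B (222/34=6.53) > F (15/12=1.25)
Fill: take C (4 @ 77) → take E (18 @ 235) → take A (11 @ 142) → take D (25 @ 250) → take 20/34 of B → 130.59; 78/78 used.
Total value = 834.59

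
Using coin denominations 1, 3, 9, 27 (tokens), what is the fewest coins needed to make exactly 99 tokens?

5

99 − 3×27→18 − 2×9→0
Total coins = 3 + 2 = 5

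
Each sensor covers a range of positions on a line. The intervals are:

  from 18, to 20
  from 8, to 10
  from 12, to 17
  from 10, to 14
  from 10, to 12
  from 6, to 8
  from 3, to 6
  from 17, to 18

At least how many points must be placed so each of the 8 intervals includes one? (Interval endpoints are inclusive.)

4

Sort by right endpoint; whenever an interval is uncovered, place a point at its right end.
By right end: [3,6]  [6,8]  [8,10]  [10,12]  [10,14]  [12,17]  [17,18]  [18,20]
[3,6] uncovered → point at 6; [8,10] uncovered → point at 10; [12,17] uncovered → point at 17; [18,20] uncovered → point at 20.
Points: 6, 10, 17, 20 (4 total).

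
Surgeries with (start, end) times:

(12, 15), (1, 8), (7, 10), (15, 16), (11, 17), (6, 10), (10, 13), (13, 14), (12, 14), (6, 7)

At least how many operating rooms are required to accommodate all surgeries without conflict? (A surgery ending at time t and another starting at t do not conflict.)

4

The answer is the maximum number of intervals overlapping at any instant.
Events (time:±→running): 1:+→1 6:+→2 6:+→3 7:-→2 7:+→3 8:-→2 10:-→1 10:-→0 10:+→1 11:+→2 12:+→3 12:+→4 … peak 4.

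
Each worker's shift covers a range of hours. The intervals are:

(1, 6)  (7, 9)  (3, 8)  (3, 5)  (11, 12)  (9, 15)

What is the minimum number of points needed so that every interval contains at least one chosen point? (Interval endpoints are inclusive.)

By right end: [3,5]  [1,6]  [3,8]  [7,9]  [11,12]  [9,15]
[3,5] uncovered → point at 5; [7,9] uncovered → point at 9; [11,12] uncovered → point at 12.
Points: 5, 9, 12 (3 total).

3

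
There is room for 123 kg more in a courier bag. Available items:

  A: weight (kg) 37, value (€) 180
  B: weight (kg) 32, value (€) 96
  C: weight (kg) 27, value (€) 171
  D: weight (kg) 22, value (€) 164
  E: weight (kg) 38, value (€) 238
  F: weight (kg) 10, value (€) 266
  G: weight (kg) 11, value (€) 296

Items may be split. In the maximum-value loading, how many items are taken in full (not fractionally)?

5

Greedy by value/weight ratio, highest first.
Ratios (sorted): G 26.91, F 26.60, D 7.45, C 6.33, E 6.26, A 4.86, B 3.00
take G (11 @ 296); take F (10 @ 266); take D (22 @ 164); take C (27 @ 171); take E (38 @ 238); take 15/37 of A → 72.97. Capacity used 123/123.
5 item(s) taken whole; one partial (take 15/37 of A).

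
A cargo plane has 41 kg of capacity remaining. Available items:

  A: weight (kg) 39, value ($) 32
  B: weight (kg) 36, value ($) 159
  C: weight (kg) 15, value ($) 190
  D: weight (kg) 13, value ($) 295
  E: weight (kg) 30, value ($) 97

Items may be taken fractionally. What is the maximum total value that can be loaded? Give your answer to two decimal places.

Order: D (295/13=22.69) > C (190/15=12.67) > B (159/36=4.42) > E (97/30=3.23) > A (32/39=0.82)
Fill: take D (13 @ 295) → take C (15 @ 190) → take 13/36 of B → 57.42; 41/41 used.
Total value = 542.42

542.42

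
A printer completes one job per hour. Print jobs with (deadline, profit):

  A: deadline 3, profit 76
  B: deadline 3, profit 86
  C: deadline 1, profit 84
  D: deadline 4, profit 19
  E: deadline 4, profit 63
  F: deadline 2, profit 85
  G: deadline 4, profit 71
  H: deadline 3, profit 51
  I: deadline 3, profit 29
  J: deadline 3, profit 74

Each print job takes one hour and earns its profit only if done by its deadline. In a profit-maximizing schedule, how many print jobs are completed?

4

Sort by profit descending; place each in the latest free slot ≤ its deadline.
Profit order: B=86 F=85 C=84 A=76 J=74 G=71 E=63 H=51 I=29 D=19
Assign: B→slot 3, F→slot 2, C→slot 1, A skipped, J skipped, G→slot 4, E skipped, H skipped, I skipped, D skipped.
Slots: [1:C] [2:F] [3:B] [4:G]
4 of 10 scheduled.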